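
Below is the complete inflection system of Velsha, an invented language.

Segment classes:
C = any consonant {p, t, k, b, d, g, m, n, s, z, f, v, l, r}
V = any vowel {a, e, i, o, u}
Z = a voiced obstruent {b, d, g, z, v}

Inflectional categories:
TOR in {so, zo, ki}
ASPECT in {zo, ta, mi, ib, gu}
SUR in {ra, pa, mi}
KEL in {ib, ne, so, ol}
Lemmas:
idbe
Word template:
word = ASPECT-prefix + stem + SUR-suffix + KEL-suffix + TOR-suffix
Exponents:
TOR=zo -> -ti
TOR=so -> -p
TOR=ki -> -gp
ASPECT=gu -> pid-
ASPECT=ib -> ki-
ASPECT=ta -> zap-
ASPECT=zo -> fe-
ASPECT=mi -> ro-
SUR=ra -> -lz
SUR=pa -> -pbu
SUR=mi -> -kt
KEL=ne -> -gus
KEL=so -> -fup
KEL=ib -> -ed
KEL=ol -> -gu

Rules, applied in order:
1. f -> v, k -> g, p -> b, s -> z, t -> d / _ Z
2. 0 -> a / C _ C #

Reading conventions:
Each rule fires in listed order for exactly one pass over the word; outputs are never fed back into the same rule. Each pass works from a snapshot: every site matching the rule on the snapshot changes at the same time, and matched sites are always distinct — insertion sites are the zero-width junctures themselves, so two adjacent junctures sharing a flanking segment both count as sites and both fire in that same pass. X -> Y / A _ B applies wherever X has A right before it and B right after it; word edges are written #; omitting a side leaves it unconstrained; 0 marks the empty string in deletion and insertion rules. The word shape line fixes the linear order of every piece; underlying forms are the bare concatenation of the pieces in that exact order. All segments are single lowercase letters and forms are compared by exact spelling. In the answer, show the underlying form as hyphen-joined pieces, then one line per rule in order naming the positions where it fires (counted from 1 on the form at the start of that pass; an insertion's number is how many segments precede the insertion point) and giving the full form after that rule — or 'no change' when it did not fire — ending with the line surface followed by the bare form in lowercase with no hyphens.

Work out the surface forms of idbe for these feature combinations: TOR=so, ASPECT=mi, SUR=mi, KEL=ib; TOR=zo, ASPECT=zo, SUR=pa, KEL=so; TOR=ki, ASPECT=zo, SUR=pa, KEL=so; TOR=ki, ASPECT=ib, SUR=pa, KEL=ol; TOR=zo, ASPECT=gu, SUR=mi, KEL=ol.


cell TOR=so, ASPECT=mi, SUR=mi, KEL=ib:
underlying: ro-idbe-kt-ed-p
1. f -> v, k -> g, p -> b, s -> z, t -> d / _ Z: no change
2. 0 -> a / C _ C #: inserts after position(s) 10: roidbektedap
surface: roidbektedap

cell TOR=zo, ASPECT=zo, SUR=pa, KEL=so:
underlying: fe-idbe-pbu-fup-ti
1. f -> v, k -> g, p -> b, s -> z, t -> d / _ Z: fires at position(s) 7: feidbebbufupti
2. 0 -> a / C _ C #: no change
surface: feidbebbufupti

cell TOR=ki, ASPECT=zo, SUR=pa, KEL=so:
underlying: fe-idbe-pbu-fup-gp
1. f -> v, k -> g, p -> b, s -> z, t -> d / _ Z: fires at position(s) 7, 12: feidbebbufubgp
2. 0 -> a / C _ C #: inserts after position(s) 13: feidbebbufubgap
surface: feidbebbufubgap

cell TOR=ki, ASPECT=ib, SUR=pa, KEL=ol:
underlying: ki-idbe-pbu-gu-gp
1. f -> v, k -> g, p -> b, s -> z, t -> d / _ Z: fires at position(s) 7: kiidbebbugugp
2. 0 -> a / C _ C #: inserts after position(s) 12: kiidbebbugugap
surface: kiidbebbugugap

cell TOR=zo, ASPECT=gu, SUR=mi, KEL=ol:
underlying: pid-idbe-kt-gu-ti
1. f -> v, k -> g, p -> b, s -> z, t -> d / _ Z: fires at position(s) 9: pididbekdguti
2. 0 -> a / C _ C #: no change
surface: pididbekdguti


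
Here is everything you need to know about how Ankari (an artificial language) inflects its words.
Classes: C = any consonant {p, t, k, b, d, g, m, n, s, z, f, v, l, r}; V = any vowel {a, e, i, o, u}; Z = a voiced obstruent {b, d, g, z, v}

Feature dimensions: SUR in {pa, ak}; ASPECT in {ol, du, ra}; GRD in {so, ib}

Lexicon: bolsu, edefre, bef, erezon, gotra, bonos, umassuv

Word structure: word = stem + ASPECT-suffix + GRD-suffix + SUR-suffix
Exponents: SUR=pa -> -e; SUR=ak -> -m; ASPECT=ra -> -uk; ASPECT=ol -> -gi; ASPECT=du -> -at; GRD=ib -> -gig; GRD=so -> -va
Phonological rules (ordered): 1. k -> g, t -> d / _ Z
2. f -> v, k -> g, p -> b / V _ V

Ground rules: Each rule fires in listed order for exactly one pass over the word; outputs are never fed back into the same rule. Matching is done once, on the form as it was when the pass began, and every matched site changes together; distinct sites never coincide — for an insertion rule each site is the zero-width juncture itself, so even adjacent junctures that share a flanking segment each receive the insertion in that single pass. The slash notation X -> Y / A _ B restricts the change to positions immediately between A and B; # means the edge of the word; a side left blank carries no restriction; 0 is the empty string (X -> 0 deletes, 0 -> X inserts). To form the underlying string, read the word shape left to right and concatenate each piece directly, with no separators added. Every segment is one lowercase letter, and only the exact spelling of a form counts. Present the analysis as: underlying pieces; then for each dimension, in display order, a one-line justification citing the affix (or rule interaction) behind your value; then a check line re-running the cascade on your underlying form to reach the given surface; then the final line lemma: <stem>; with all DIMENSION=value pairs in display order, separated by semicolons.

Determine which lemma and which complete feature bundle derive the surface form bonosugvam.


underlying: bonos-uk-va-m
SUR=ak - signalled by the affix -m
ASPECT=ra - signalled by the affix -uk
GRD=so - signalled by the affix -va
check: bonosukvam -> bonosugvam -> bonosugvam
lemma: bonos; SUR=ak; ASPECT=ra; GRD=so


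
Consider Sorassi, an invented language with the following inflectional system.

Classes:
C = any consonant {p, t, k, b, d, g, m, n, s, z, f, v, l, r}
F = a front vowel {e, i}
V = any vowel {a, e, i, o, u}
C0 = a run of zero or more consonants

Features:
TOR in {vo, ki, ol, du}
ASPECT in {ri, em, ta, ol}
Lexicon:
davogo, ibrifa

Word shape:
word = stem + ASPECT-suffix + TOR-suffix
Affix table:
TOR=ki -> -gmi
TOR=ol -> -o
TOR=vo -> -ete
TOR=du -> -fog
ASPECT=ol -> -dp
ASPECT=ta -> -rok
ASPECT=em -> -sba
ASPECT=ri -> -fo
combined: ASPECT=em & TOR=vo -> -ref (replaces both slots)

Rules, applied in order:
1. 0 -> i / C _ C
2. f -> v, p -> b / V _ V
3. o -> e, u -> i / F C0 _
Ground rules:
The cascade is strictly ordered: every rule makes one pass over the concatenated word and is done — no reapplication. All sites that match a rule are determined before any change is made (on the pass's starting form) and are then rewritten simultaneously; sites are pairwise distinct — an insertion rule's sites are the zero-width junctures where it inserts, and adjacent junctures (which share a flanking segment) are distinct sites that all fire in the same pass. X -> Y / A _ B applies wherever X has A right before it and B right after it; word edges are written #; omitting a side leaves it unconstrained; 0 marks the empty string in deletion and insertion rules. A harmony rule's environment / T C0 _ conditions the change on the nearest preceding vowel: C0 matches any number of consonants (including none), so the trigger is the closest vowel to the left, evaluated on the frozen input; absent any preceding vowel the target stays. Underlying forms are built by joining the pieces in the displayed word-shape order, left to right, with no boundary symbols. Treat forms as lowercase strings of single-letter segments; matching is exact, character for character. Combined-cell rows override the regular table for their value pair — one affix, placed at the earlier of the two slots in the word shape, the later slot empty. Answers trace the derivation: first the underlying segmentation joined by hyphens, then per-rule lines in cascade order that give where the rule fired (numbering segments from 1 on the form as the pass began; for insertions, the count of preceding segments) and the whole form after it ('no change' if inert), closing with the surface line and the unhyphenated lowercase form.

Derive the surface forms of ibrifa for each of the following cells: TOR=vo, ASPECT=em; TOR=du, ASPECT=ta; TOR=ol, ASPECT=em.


cell TOR=vo, ASPECT=em:
underlying: ibrifa-ref
1. 0 -> i / C _ C: inserts after position(s) 2: ibirifaref
2. f -> v, p -> b / V _ V: fires at position(s) 6: ibirivaref
3. o -> e, u -> i / F C0 _: no change
surface: ibirivaref

cell TOR=du, ASPECT=ta:
underlying: ibrifa-rok-fog
1. 0 -> i / C _ C: inserts after position(s) 2, 9: ibirifarokifog
2. f -> v, p -> b / V _ V: fires at position(s) 6, 12: ibirivarokivog
3. o -> e, u -> i / F C0 _: fires at position(s) 13: ibirivarokiveg
surface: ibirivarokiveg

cell TOR=ol, ASPECT=em:
underlying: ibrifa-sba-o
1. 0 -> i / C _ C: inserts after position(s) 2, 7: ibirifasibao
2. f -> v, p -> b / V _ V: fires at position(s) 6: ibirivasibao
3. o -> e, u -> i / F C0 _: no change
surface: ibirivasibao


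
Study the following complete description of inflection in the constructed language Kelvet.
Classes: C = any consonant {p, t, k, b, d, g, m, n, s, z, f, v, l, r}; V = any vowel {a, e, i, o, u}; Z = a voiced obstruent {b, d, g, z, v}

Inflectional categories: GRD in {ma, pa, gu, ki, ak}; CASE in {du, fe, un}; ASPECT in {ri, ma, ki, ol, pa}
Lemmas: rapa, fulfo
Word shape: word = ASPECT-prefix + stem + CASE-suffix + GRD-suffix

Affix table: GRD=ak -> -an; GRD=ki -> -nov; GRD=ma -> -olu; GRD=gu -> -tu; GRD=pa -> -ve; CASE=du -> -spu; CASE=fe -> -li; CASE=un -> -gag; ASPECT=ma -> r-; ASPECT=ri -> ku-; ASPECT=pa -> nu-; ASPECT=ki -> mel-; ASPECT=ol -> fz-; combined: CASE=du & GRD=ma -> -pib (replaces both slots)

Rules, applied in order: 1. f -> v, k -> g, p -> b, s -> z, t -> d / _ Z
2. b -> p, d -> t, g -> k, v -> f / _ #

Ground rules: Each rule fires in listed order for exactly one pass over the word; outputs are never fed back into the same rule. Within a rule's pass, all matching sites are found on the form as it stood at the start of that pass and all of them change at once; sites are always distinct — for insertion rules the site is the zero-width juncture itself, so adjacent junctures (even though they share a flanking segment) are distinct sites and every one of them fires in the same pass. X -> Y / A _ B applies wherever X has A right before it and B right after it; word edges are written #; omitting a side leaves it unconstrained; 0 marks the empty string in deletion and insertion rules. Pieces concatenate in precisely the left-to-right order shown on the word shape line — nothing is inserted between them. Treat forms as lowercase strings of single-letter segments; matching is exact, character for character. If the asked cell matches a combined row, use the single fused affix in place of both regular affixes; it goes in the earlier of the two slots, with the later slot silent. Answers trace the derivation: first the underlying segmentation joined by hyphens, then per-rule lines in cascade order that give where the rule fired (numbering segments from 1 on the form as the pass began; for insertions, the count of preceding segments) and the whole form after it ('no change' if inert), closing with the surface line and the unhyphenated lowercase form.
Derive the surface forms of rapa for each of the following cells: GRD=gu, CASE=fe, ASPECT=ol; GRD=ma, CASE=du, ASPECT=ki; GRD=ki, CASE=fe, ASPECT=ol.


cell GRD=gu, CASE=fe, ASPECT=ol:
underlying: fz-rapa-li-tu
1. f -> v, k -> g, p -> b, s -> z, t -> d / _ Z: fires at position(s) 1: vzrapalitu
2. b -> p, d -> t, g -> k, v -> f / _ #: no change
surface: vzrapalitu

cell GRD=ma, CASE=du, ASPECT=ki:
underlying: mel-rapa-pib
1. f -> v, k -> g, p -> b, s -> z, t -> d / _ Z: no change
2. b -> p, d -> t, g -> k, v -> f / _ #: fires at position(s) 10: melrapapip
surface: melrapapip

cell GRD=ki, CASE=fe, ASPECT=ol:
underlying: fz-rapa-li-nov
1. f -> v, k -> g, p -> b, s -> z, t -> d / _ Z: fires at position(s) 1: vzrapalinov
2. b -> p, d -> t, g -> k, v -> f / _ #: fires at position(s) 11: vzrapalinof
surface: vzrapalinof


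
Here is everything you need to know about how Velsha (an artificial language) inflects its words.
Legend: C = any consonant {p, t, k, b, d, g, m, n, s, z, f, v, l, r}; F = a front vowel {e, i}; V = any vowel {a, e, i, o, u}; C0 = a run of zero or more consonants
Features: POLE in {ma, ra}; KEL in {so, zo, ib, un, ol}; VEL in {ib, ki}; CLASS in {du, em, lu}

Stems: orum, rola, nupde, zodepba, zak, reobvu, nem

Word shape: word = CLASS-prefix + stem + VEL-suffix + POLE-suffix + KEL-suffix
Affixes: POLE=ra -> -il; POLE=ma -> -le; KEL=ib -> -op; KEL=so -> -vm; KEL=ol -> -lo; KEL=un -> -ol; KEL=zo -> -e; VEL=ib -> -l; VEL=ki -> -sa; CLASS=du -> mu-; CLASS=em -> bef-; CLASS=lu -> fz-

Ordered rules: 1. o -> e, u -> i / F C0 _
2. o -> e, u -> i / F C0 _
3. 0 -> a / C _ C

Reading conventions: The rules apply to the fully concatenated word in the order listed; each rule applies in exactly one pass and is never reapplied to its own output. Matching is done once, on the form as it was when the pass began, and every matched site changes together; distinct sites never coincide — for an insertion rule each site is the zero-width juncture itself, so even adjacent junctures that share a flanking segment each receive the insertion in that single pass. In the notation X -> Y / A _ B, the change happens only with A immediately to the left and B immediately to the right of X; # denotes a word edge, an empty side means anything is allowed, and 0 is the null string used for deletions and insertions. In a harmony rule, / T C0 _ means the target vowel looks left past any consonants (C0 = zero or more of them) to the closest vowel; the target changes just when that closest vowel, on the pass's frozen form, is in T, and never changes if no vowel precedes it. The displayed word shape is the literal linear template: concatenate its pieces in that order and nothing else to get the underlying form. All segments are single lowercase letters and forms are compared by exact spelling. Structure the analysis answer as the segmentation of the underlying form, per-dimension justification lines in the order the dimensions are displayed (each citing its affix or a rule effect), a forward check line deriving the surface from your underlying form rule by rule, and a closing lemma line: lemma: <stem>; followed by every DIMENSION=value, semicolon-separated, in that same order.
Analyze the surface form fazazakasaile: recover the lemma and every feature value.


underlying: fz-zak-sa-il-e
POLE=ra - signalled by the affix -il
KEL=zo - signalled by the affix -e
VEL=ki - signalled by the affix -sa
CLASS=lu - signalled by the affix fz-
check: fzzaksaile -> fzzaksaile -> fzzaksaile -> fazazakasaile
lemma: zak; POLE=ra; KEL=zo; VEL=ki; CLASS=lu


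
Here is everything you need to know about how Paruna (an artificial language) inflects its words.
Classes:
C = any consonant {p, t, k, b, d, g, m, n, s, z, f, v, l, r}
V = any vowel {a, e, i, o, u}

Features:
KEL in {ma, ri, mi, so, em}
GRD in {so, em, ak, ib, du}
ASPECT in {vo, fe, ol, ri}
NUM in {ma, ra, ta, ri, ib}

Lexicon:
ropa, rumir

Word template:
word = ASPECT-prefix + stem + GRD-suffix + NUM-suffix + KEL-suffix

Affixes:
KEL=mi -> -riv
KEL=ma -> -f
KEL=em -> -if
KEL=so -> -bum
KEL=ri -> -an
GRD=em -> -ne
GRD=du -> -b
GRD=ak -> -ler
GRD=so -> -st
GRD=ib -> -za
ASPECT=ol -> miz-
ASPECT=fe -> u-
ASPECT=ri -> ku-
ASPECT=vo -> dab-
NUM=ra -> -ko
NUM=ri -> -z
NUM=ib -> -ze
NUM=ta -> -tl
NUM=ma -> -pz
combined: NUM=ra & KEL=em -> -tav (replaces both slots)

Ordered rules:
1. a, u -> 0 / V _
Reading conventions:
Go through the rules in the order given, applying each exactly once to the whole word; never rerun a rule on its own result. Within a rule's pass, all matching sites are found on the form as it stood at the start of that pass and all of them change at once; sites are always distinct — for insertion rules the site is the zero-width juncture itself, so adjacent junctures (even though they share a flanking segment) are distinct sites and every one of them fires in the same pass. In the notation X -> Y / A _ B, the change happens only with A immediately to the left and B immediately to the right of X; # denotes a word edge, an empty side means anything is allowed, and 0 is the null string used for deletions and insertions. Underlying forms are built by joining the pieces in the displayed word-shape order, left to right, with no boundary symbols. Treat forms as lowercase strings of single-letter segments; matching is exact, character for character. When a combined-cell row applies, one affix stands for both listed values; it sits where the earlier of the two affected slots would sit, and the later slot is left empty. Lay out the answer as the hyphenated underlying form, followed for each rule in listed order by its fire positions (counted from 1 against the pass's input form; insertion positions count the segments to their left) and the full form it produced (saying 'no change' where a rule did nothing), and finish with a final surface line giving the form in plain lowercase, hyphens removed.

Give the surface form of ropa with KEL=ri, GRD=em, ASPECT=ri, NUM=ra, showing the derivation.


underlying: ku-ropa-ne-ko-an
1. a, u -> 0 / V _: fires at position(s) 11: kuropanekon
surface: kuropanekon


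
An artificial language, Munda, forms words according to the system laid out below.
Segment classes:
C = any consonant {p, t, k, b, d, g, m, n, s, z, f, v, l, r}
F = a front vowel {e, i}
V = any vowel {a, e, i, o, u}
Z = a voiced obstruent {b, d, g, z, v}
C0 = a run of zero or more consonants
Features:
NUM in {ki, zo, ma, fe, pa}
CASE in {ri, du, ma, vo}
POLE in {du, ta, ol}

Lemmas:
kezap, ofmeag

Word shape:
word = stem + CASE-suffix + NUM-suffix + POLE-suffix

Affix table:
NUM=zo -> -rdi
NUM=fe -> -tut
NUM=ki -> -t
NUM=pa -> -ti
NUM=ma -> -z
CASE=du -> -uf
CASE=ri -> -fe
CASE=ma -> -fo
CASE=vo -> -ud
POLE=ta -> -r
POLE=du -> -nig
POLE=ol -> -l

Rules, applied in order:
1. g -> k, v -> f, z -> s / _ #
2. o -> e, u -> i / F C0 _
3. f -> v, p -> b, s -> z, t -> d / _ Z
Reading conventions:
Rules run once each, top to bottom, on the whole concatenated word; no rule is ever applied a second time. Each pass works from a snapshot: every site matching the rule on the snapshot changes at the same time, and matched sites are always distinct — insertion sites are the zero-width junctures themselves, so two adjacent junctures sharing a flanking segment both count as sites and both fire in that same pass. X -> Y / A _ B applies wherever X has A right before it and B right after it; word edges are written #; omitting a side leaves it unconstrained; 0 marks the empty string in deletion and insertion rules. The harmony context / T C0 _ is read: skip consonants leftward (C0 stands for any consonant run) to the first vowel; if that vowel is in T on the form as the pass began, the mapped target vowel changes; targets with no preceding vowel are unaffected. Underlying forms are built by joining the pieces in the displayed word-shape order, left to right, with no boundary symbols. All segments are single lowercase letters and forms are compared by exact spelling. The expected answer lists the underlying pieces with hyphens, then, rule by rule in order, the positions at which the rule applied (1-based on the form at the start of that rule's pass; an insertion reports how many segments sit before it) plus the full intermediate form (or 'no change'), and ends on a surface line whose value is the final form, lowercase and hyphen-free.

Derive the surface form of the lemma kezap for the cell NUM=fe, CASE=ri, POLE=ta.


underlying: kezap-fe-tut-r
1. g -> k, v -> f, z -> s / _ #: no change
2. o -> e, u -> i / F C0 _: fires at position(s) 9: kezapfetitr
3. f -> v, p -> b, s -> z, t -> d / _ Z: no change
surface: kezapfetitr


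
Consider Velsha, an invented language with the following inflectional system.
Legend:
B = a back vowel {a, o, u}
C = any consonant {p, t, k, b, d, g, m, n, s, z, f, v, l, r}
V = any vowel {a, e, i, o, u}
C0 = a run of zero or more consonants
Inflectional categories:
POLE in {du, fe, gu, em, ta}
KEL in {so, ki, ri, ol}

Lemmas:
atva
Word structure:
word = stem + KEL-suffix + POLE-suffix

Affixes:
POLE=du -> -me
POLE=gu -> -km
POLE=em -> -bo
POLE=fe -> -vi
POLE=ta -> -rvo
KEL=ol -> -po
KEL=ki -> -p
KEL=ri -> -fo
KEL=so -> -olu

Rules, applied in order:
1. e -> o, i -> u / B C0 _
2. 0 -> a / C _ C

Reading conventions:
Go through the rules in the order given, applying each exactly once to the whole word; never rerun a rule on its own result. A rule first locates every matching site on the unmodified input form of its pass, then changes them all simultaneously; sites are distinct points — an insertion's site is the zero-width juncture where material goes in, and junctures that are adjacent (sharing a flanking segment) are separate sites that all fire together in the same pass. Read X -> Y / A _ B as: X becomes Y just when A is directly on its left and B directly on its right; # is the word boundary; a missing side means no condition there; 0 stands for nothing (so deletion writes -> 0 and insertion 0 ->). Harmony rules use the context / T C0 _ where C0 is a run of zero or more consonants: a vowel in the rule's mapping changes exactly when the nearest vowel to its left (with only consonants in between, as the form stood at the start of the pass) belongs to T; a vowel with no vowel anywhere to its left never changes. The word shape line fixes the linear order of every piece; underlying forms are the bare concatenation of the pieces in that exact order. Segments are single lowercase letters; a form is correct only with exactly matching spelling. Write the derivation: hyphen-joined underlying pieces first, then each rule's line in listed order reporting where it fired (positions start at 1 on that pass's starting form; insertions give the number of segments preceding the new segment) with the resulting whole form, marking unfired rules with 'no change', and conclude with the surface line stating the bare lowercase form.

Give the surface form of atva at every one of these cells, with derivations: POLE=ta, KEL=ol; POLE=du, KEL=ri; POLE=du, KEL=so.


cell POLE=ta, KEL=ol:
underlying: atva-po-rvo
1. e -> o, i -> u / B C0 _: no change
2. 0 -> a / C _ C: inserts after position(s) 2, 7: atavaporavo
surface: atavaporavo

cell POLE=du, KEL=ri:
underlying: atva-fo-me
1. e -> o, i -> u / B C0 _: fires at position(s) 8: atvafomo
2. 0 -> a / C _ C: inserts after position(s) 2: atavafomo
surface: atavafomo

cell POLE=du, KEL=so:
underlying: atva-olu-me
1. e -> o, i -> u / B C0 _: fires at position(s) 9: atvaolumo
2. 0 -> a / C _ C: inserts after position(s) 2: atavaolumo
surface: atavaolumo


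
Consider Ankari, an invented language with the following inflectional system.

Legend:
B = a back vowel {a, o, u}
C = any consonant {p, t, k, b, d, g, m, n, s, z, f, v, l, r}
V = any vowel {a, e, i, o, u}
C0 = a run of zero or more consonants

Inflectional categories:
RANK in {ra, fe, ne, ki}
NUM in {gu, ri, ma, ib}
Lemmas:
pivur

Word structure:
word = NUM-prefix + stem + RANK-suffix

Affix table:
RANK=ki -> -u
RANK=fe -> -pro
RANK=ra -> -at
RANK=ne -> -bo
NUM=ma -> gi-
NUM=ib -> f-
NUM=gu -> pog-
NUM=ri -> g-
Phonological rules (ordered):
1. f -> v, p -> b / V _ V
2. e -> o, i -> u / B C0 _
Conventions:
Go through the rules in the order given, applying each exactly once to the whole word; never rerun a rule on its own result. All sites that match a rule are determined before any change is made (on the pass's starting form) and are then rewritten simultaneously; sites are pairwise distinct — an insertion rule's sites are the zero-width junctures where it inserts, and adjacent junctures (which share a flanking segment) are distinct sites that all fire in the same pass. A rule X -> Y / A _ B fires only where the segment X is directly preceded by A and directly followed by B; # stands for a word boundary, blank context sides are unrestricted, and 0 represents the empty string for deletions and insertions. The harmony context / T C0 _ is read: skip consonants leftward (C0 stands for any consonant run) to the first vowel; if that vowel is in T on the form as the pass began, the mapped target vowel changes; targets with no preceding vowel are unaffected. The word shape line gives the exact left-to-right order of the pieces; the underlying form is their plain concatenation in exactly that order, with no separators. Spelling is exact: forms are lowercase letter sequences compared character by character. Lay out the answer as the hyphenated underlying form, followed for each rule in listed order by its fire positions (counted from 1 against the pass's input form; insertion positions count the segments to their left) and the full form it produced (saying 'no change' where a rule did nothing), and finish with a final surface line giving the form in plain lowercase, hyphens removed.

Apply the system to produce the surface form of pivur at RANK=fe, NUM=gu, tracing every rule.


underlying: pog-pivur-pro
1. f -> v, p -> b / V _ V: no change
2. e -> o, i -> u / B C0 _: fires at position(s) 5: pogpuvurpro
surface: pogpuvurpro


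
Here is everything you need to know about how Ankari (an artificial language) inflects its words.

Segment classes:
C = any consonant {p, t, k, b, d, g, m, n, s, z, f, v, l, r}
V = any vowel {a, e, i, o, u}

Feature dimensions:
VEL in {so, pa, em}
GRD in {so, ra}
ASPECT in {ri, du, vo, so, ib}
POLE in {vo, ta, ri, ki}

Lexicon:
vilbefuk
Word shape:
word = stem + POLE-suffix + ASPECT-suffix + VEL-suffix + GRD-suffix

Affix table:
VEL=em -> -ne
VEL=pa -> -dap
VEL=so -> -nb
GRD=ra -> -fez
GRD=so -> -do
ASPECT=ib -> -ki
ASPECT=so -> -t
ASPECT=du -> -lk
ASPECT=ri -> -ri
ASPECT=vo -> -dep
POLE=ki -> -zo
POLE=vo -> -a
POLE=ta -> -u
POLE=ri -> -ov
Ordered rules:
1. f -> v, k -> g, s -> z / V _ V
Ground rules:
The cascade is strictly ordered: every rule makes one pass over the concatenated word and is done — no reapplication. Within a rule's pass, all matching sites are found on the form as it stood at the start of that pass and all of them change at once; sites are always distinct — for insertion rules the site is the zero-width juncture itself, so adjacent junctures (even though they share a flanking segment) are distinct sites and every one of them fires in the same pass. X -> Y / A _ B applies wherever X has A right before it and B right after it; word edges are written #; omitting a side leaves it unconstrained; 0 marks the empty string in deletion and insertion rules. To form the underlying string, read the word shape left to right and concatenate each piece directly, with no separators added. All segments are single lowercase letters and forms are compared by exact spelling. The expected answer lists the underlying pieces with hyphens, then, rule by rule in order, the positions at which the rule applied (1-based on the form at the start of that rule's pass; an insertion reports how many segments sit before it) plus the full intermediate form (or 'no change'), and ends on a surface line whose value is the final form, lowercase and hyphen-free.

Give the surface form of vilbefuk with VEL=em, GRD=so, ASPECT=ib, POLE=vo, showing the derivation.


underlying: vilbefuk-a-ki-ne-do
1. f -> v, k -> g, s -> z / V _ V: fires at position(s) 6, 8, 10: vilbevugaginedo
surface: vilbevugaginedo


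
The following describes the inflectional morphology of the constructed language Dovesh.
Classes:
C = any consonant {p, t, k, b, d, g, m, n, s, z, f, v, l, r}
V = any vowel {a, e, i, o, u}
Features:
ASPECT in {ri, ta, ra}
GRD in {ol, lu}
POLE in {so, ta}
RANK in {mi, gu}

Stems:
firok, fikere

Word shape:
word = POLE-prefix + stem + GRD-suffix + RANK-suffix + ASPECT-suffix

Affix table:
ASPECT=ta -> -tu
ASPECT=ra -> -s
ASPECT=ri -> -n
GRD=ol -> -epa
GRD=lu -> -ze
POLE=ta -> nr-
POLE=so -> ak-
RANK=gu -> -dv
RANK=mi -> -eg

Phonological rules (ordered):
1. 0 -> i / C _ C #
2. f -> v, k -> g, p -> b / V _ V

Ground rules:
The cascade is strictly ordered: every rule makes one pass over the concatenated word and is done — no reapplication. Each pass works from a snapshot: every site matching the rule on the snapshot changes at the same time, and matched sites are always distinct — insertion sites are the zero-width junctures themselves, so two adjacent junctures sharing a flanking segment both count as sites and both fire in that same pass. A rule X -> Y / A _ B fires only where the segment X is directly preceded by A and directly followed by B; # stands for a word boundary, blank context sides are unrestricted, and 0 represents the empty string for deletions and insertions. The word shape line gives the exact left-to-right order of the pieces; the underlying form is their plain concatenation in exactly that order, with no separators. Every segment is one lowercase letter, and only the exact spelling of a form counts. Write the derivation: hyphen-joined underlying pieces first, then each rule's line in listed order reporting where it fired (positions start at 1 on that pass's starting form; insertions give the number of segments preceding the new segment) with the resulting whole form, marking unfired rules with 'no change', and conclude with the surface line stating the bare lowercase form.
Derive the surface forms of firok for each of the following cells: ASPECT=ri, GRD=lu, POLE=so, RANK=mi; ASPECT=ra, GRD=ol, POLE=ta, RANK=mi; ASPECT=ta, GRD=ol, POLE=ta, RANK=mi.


cell ASPECT=ri, GRD=lu, POLE=so, RANK=mi:
underlying: ak-firok-ze-eg-n
1. 0 -> i / C _ C #: inserts after position(s) 11: akfirokzeegin
2. f -> v, k -> g, p -> b / V _ V: no change
surface: akfirokzeegin

cell ASPECT=ra, GRD=ol, POLE=ta, RANK=mi:
underlying: nr-firok-epa-eg-s
1. 0 -> i / C _ C #: inserts after position(s) 12: nrfirokepaegis
2. f -> v, k -> g, p -> b / V _ V: fires at position(s) 7, 9: nrfirogebaegis
surface: nrfirogebaegis

cell ASPECT=ta, GRD=ol, POLE=ta, RANK=mi:
underlying: nr-firok-epa-eg-tu
1. 0 -> i / C _ C #: no change
2. f -> v, k -> g, p -> b / V _ V: fires at position(s) 7, 9: nrfirogebaegtu
surface: nrfirogebaegtu


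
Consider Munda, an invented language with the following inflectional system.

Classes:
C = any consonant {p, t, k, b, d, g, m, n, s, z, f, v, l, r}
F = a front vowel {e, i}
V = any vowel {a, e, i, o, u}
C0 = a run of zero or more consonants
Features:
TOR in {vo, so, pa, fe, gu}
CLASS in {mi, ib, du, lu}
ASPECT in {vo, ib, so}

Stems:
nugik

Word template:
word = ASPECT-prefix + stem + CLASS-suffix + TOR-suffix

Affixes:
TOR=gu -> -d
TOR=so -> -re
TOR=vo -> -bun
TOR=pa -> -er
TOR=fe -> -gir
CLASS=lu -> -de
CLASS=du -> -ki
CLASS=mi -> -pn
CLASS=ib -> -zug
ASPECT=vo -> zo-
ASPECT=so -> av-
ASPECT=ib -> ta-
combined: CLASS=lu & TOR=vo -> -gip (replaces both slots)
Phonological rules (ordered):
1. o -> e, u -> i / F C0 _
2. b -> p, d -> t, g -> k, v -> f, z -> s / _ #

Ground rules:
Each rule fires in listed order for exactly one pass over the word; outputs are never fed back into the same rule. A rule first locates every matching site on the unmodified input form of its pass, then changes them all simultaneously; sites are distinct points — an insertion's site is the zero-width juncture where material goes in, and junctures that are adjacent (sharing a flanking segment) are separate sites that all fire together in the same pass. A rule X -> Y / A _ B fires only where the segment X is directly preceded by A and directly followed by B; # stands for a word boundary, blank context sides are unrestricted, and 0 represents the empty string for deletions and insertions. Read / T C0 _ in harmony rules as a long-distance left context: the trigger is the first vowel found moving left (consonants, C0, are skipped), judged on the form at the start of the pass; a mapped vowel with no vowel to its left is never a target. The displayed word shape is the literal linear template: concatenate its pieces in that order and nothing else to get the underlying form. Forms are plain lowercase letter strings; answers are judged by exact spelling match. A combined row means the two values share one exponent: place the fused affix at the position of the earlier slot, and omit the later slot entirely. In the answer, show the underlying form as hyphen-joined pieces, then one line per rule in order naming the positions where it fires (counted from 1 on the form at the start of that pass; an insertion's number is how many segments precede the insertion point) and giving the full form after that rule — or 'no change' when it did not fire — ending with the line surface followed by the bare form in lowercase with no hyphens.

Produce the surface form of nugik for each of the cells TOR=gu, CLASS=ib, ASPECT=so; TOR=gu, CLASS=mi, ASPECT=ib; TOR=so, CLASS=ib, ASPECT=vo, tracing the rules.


cell TOR=gu, CLASS=ib, ASPECT=so:
underlying: av-nugik-zug-d
1. o -> e, u -> i / F C0 _: fires at position(s) 9: avnugikzigd
2. b -> p, d -> t, g -> k, v -> f, z -> s / _ #: fires at position(s) 11: avnugikzigt
surface: avnugikzigt

cell TOR=gu, CLASS=mi, ASPECT=ib:
underlying: ta-nugik-pn-d
1. o -> e, u -> i / F C0 _: no change
2. b -> p, d -> t, g -> k, v -> f, z -> s / _ #: fires at position(s) 10: tanugikpnt
surface: tanugikpnt

cell TOR=so, CLASS=ib, ASPECT=vo:
underlying: zo-nugik-zug-re
1. o -> e, u -> i / F C0 _: fires at position(s) 9: zonugikzigre
2. b -> p, d -> t, g -> k, v -> f, z -> s / _ #: no change
surface: zonugikzigre


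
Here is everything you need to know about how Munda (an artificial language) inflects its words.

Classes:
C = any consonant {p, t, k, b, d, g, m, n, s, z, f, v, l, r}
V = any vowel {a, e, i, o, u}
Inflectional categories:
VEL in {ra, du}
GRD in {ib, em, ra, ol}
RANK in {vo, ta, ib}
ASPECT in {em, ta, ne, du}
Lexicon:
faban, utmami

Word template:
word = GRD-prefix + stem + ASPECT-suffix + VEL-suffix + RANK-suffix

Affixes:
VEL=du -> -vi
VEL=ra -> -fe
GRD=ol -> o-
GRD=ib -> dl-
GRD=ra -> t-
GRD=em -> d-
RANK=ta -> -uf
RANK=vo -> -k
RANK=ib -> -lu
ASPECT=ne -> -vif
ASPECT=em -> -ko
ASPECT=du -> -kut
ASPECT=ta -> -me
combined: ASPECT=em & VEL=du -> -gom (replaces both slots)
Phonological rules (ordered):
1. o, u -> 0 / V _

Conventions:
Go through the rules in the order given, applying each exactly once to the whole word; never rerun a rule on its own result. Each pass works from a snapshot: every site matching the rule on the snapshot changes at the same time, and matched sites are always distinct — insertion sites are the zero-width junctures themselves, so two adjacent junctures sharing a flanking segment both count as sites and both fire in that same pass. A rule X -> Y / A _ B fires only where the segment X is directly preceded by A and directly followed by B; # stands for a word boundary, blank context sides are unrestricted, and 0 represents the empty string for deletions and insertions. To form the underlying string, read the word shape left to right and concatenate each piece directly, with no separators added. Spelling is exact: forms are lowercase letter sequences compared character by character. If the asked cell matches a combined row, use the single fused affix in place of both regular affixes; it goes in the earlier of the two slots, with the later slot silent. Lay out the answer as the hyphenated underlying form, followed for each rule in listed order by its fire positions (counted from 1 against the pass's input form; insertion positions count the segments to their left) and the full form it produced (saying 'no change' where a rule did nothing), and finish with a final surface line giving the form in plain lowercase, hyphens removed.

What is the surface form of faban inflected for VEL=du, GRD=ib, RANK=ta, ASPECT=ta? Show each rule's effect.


underlying: dl-faban-me-vi-uf
1. o, u -> 0 / V _: fires at position(s) 12: dlfabanmevif
surface: dlfabanmevif


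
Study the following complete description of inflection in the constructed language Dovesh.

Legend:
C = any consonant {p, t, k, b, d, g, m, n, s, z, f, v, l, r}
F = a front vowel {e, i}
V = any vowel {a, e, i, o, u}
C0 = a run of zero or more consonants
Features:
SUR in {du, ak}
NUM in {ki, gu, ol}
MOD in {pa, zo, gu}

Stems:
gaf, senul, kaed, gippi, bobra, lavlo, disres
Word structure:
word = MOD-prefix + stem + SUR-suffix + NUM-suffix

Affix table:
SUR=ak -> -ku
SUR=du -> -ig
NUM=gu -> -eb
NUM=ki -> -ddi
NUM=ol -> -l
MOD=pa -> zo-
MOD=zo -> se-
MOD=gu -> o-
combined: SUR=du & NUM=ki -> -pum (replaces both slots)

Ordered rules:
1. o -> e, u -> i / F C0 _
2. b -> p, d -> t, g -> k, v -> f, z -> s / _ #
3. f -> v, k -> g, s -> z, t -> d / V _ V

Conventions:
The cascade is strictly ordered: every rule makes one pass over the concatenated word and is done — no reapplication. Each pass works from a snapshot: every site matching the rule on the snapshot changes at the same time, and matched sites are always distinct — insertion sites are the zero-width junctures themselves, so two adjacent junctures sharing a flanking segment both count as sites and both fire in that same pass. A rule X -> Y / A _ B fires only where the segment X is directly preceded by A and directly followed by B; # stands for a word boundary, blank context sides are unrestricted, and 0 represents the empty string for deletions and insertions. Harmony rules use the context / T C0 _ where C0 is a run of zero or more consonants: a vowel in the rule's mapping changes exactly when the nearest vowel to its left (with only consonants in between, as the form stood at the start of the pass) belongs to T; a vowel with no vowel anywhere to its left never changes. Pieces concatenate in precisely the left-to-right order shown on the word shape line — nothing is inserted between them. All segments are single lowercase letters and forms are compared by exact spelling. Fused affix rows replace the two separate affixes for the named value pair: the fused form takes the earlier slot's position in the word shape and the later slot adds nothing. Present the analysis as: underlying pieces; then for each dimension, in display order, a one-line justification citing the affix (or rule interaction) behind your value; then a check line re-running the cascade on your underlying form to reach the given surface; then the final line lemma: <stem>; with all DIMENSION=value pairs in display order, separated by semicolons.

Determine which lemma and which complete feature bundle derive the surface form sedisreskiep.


underlying: se-disres-ku-eb
SUR=ak - signalled by the affix -ku
NUM=gu - signalled by the affix -eb
MOD=zo - signalled by the affix se-
check: sedisreskueb -> sedisreskieb -> sedisreskiep -> sedisreskiep
lemma: disres; SUR=ak; NUM=gu; MOD=zo


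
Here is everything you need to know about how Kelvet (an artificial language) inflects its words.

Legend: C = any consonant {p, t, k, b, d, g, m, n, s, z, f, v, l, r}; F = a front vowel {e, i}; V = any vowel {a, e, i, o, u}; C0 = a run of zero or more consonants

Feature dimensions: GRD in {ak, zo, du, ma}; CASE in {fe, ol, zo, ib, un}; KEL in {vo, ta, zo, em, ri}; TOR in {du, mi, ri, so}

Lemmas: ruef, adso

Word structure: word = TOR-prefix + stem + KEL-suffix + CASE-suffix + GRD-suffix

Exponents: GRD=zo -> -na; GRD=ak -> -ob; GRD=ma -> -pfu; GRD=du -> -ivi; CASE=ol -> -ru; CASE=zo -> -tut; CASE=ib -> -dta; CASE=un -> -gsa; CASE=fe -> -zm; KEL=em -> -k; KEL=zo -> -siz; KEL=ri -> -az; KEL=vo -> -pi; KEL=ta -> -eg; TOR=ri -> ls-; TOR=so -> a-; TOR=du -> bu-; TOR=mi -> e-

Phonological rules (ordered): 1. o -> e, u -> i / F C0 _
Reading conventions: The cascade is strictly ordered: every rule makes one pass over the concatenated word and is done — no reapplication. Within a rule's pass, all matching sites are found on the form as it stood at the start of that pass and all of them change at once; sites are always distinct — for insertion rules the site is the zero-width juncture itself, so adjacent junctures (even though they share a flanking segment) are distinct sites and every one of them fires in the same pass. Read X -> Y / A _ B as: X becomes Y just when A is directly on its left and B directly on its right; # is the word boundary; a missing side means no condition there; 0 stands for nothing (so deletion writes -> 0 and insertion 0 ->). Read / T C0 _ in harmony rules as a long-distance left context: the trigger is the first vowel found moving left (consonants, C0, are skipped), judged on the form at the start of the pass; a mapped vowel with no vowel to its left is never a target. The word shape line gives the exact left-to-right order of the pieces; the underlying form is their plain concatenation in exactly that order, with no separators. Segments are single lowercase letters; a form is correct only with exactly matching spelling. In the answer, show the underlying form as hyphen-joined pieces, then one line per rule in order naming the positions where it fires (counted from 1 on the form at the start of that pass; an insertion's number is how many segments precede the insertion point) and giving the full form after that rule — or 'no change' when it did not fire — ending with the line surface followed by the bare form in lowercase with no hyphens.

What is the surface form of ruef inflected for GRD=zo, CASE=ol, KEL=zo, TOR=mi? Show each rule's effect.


underlying: e-ruef-siz-ru-na
1. o -> e, u -> i / F C0 _: fires at position(s) 3, 10: eriefsizrina
surface: eriefsizrina
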